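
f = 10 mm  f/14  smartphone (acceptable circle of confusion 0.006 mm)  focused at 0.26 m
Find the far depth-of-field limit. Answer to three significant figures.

Hyperfocal distance H = f²/(N·c) + f = 10²/(14 × 0.006) + 10 = 100/0.084 + 10 ≈ 1200.5 mm ≈ 1.200 m.
Far limit Df = s·(H − f)/(H − s) = 260 × (1200.5 − 10) / (1200.5 − 260) = 260 × 1190.5 / 940.5 ≈ 329.11 mm.

329 mm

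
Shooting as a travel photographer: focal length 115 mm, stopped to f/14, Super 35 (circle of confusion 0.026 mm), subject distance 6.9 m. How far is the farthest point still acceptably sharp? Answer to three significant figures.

Hyperfocal distance H = f²/(N·c) + f = 115²/(14 × 0.026) + 115 = 13225/0.364 + 115 ≈ 36447.4 mm ≈ 36.45 m.
Far limit Df = s·(H − f)/(H − s) = 6900 × (36447.4 − 115) / (36447.4 − 6900) = 6900 × 36332.4 / 29547.4 ≈ 8484.5 mm ≈ 8.48 m.

8.48 m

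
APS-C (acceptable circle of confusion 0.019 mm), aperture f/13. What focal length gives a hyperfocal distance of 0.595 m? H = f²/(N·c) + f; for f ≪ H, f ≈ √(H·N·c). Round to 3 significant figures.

From H = f²/(N·c) + f, with f ≪ H: f ≈ √(H·N·c) = √(595 × 13 × 0.019) = √146.97 ≈ 12.12 mm.
Exact: f² + N·c·f − N·c·H = 0 ⇒ f = (−N·c + √((N·c)² + 4·N·c·H))/2 = (−0.247 + √587.92)/2 ≈ 12.000 mm ≈ 12.0 mm.

12.0 mm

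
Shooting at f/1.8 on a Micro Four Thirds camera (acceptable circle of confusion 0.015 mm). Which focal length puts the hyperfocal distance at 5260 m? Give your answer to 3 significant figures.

377 mm

From H = f²/(N·c) + f, with f ≪ H: f ≈ √(H·N·c) = √(5260000 × 1.8 × 0.015) = √142020 ≈ 376.9 mm.
The +f correction barely moves this — solving exactly, f² + N·c·f − N·c·H = 0 ⇒ f = (−N·c + √((N·c)² + 4·N·c·H))/2 = (−0.027 + √568080)/2 ≈ 376.84 mm, so f ≈ 377 mm.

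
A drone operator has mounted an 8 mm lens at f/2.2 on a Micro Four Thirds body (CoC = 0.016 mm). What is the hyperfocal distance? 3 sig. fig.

Hyperfocal distance H = f²/(N·c) + f = 8²/(2.2 × 0.016) + 8 = 64/0.0352 + 8 ≈ 1826.2 mm ≈ 1.83 m.

1.83 m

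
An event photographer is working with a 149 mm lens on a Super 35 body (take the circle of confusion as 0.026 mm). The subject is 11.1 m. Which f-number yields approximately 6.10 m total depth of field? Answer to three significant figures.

Write h = H − f = f²/(N·c). The thin-lens limits are Dn = s·h/(h + (s−f)) and Df = s·h/(h − (s−f)), so DoF = Df − Dn = 2·s·(s−f)·h / (h² − (s−f)²).
That is a quadratic in h: DoF·h² − 2·s·(s−f)·h − DoF·(s−f)² = 0 ⇒ h = (s−f)·(s + √(s² + DoF²)) / DoF = 10951 × (11100 + √(11100² + 6100²)) / 6100 = 10951 × (11100 + 12665.7) / 6100 ≈ 42665 mm.
Then N = f²/(c·h) = 149² / (0.026 × 42665) = 22201 / 1109.3 ≈ 20.

f/20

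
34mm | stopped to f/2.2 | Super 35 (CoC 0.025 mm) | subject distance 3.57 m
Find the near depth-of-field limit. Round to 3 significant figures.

3.06 m

Hyperfocal distance H = f²/(N·c) + f = 34²/(2.2 × 0.025) + 34 = 1156/0.055 + 34 ≈ 21052.2 mm ≈ 21.05 m.
Near limit Dn = s·(H − f)/(H + s − 2f) = 3570 × (21052.2 − 34) / (21052.2 + 3570 − 2 × 34) = 3570 × 21018.2 / 24554.2 ≈ 3055.9 mm ≈ 3.06 m.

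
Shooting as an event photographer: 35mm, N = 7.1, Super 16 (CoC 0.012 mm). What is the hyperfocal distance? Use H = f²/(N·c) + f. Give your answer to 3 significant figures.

Hyperfocal distance H = f²/(N·c) + f = 35²/(7.1 × 0.012) + 35 = 1225/0.0852 + 35 ≈ 14412.9 mm ≈ 14.4 m.

14.4 m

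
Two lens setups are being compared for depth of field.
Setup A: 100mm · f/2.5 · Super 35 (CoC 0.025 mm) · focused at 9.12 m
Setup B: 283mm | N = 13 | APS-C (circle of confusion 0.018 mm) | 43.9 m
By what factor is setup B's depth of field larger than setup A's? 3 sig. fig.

Setup A: H = 100²/(2.5×0.025) + 100 ≈ 160100.0 mm; DoF = Df − Dn = 9664.9 − 8633.3 ≈ 1031.6 mm.
Setup B: H = 283²/(13×0.018) + 283 ≈ 342543.7 mm; DoF = Df − Dn = 50312 − 38938 ≈ 11374 mm.
Ratio = 11374 / 1031.6 ≈ 11.0.

11.0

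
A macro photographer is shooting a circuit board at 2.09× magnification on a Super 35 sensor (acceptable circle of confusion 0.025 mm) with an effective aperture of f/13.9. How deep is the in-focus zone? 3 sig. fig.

0.159 mm

At magnification m, DoF ≈ 2·N_eff·c/m² = 2 × 13.9 × 0.025 / 2.09² = 0.695 / 4.368 ≈ 0.159 mm.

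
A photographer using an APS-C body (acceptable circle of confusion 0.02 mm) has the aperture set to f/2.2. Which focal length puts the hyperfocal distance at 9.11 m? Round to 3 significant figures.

From H = f²/(N·c) + f, with f ≪ H: f ≈ √(H·N·c) = √(9110 × 2.2 × 0.02) = √400.84 ≈ 20.02 mm.
The +f correction barely moves this — solving exactly, f² + N·c·f − N·c·H = 0 ⇒ f = (−N·c + √((N·c)² + 4·N·c·H))/2 = (−0.044 + √1603.4)/2 ≈ 19.999 mm, so f ≈ 20.0 mm.

20.0 mm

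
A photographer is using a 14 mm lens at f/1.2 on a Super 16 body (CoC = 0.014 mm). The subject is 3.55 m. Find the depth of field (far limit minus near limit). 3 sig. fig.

Hyperfocal distance H = f²/(N·c) + f = 14²/(1.2 × 0.014) + 14 = 196/0.0168 + 14 ≈ 11680.7 mm ≈ 11.68 m.
Near limit Dn = s·(H − f)/(H + s − 2f) = 3550 × (11680.7 − 14) / (11680.7 + 3550 − 2 × 14) = 3550 × 11666.7 / 15202.7 ≈ 2724.3 mm.
Far limit Df = s·(H − f)/(H − s) = 3550 × (11680.7 − 14) / (11680.7 − 3550) = 3550 × 11666.7 / 8130.7 ≈ 5093.9 mm.
Depth of field = Df − Dn = 5093.9 − 2724.3 ≈ 2369.6 mm ≈ 2.37 m.

2.37 m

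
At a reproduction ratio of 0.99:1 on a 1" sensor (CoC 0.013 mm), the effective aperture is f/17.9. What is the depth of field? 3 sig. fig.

0.475 mm

At magnification m, DoF ≈ 2·N_eff·c/m² = 2 × 17.9 × 0.013 / 0.99² = 0.4654 / 0.9801 ≈ 0.475 mm.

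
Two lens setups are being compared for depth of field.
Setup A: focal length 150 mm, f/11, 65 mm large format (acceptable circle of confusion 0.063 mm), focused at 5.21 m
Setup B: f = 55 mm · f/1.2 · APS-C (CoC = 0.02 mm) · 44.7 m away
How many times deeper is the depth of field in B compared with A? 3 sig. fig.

21.8

Setup A: H = 150²/(11×0.063) + 150 ≈ 32617.5 mm; DoF = Df − Dn = 6171.9 − 4507.5 ≈ 1664.4 mm.
Setup B: H = 55²/(1.2×0.02) + 55 ≈ 126096.7 mm; DoF = Df − Dn = 69217 − 33008 ≈ 36209 mm.
Ratio = 36209 / 1664.4 ≈ 21.8.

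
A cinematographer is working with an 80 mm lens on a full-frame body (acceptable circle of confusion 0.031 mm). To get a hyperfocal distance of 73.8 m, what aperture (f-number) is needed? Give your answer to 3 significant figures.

Rearrange H = f²/(N·c) + f for N: N = f² / ((H − f)·c).
N = 80² / ((73800 − 80) × 0.031) = 6400 / 2285 ≈ 2.80.

f/2.80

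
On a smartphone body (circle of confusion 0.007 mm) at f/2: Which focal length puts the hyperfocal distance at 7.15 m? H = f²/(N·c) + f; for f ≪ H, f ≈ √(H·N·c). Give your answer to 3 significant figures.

From H = f²/(N·c) + f, with f ≪ H: f ≈ √(H·N·c) = √(7150 × 2 × 0.007) = √100.10 ≈ 10.00 mm.
The +f correction barely moves this — solving exactly, f² + N·c·f − N·c·H = 0 ⇒ f = (−N·c + √((N·c)² + 4·N·c·H))/2 = (−0.014 + √400.40)/2 ≈ 9.9980 mm, so f ≈ 10.0 mm.

10.0 mm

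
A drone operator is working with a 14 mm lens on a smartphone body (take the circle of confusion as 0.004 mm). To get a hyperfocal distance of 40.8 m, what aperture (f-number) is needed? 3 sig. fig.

Rearrange H = f²/(N·c) + f for N: N = f² / ((H − f)·c).
N = 14² / ((40800 − 14) × 0.004) = 196 / 163.1 ≈ 1.20.

f/1.20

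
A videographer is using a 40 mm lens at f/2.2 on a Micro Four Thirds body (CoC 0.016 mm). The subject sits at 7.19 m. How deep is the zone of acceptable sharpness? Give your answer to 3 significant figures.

Hyperfocal distance H = f²/(N·c) + f = 40²/(2.2 × 0.016) + 40 = 1600/0.0352 + 40 ≈ 45494.5 mm ≈ 45.49 m.
Near limit Dn = s·(H − f)/(H + s − 2f) = 7190 × (45494.5 − 40) / (45494.5 + 7190 − 2 × 40) = 7190 × 45454.5 / 52604.5 ≈ 6212.7 mm.
Far limit Df = s·(H − f)/(H − s) = 7190 × (45494.5 − 40) / (45494.5 − 7190) = 7190 × 45454.5 / 38304.5 ≈ 8532.1 mm.
Depth of field = Df − Dn = 8532.1 − 6212.7 ≈ 2319.4 mm ≈ 2.32 m.

2.32 m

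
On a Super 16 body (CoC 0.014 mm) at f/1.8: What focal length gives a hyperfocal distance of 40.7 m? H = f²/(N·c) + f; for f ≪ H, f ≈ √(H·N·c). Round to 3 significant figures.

From H = f²/(N·c) + f, with f ≪ H: f ≈ √(H·N·c) = √(40700 × 1.8 × 0.014) = √1025.6 ≈ 32.03 mm.
The +f correction barely moves this — solving exactly, f² + N·c·f − N·c·H = 0 ⇒ f = (−N·c + √((N·c)² + 4·N·c·H))/2 = (−0.0252 + √4102.6)/2 ≈ 32.013 mm, so f ≈ 32.0 mm.

32.0 mm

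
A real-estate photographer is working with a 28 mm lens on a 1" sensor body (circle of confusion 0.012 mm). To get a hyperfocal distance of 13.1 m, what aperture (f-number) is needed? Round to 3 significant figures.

f/5

Rearrange H = f²/(N·c) + f for N: N = f² / ((H − f)·c).
N = 28² / ((13100 − 28) × 0.012) = 784 / 156.9 ≈ 5.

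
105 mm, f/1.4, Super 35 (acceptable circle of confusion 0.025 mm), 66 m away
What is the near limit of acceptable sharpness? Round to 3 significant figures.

54.6 m

Hyperfocal distance H = f²/(N·c) + f = 105²/(1.4 × 0.025) + 105 = 11025/0.035 + 105 ≈ 315105.0 mm ≈ 315.1 m.
Near limit Dn = s·(H − f)/(H + s − 2f) = 66000 × (315105.0 − 105) / (315105.0 + 66000 − 2 × 105) = 66000 × 315000.0 / 380895.0 ≈ 54582 mm ≈ 54.6 m.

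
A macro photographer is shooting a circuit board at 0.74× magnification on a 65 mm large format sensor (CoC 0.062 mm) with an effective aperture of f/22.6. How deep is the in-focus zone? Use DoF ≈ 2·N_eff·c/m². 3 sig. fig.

5.12 mm

At magnification m, DoF ≈ 2·N_eff·c/m² = 2 × 22.6 × 0.062 / 0.74² = 2.802 / 0.5476 ≈ 5.12 mm.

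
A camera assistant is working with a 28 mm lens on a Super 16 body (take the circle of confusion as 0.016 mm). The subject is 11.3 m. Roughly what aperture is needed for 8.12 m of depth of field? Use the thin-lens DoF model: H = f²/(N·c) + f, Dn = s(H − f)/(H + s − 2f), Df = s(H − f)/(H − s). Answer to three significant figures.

f/1.40

Write h = H − f = f²/(N·c). The thin-lens limits are Dn = s·h/(h + (s−f)) and Df = s·h/(h − (s−f)), so DoF = Df − Dn = 2·s·(s−f)·h / (h² − (s−f)²).
That is a quadratic in h: DoF·h² − 2·s·(s−f)·h − DoF·(s−f)² = 0 ⇒ h = (s−f)·(s + √(s² + DoF²)) / DoF = 11272 × (11300 + √(11300² + 8120²)) / 8120 = 11272 × (11300 + 13914.9) / 8120 ≈ 35003 mm.
Then N = f²/(c·h) = 28² / (0.016 × 35003) = 784 / 560.04 ≈ 1.40.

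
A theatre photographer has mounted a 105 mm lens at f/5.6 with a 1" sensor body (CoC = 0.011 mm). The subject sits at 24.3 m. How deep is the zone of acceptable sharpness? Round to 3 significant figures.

6.69 m

Hyperfocal distance H = f²/(N·c) + f = 105²/(5.6 × 0.011) + 105 = 11025/0.0616 + 105 ≈ 179082.3 mm ≈ 179.1 m.
Near limit Dn = s·(H − f)/(H + s − 2f) = 24300 × (179082.3 − 105) / (179082.3 + 24300 − 2 × 105) = 24300 × 178977.3 / 203172.3 ≈ 21406.2 mm.
Far limit Df = s·(H − f)/(H − s) = 24300 × (179082.3 − 105) / (179082.3 − 24300) = 24300 × 178977.3 / 154782.3 ≈ 28098.5 mm.
Depth of field = Df − Dn = 28098.5 − 21406.2 ≈ 6692.3 mm ≈ 6.69 m.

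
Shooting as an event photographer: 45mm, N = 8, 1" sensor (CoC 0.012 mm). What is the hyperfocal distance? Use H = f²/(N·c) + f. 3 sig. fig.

21.1 m

Hyperfocal distance H = f²/(N·c) + f = 45²/(8 × 0.012) + 45 = 2025/0.096 + 45 ≈ 21138.8 mm ≈ 21.1 m.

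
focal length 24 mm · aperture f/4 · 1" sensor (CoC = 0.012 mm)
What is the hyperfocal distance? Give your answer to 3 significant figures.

12.0 m

Hyperfocal distance H = f²/(N·c) + f = 24²/(4 × 0.012) + 24 = 576/0.048 + 24 ≈ 12024.0 mm ≈ 12.0 m.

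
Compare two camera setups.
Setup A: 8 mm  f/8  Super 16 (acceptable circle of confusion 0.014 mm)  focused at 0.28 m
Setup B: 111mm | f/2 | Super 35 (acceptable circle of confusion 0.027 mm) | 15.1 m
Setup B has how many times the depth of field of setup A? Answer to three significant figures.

Setup A: H = 8²/(8×0.014) + 8 ≈ 579.4 mm; DoF = Df − Dn = 534.35 − 189.70 ≈ 344.65 mm.
Setup B: H = 111²/(2×0.027) + 111 ≈ 228277.7 mm; DoF = Df − Dn = 16161.7 − 14169.2 ≈ 1992.5 mm.
Ratio = 1992.5 / 344.65 ≈ 5.78.

5.78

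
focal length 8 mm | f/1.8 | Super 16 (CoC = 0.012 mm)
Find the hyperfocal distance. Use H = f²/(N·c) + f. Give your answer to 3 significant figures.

2.97 m

Hyperfocal distance H = f²/(N·c) + f = 8²/(1.8 × 0.012) + 8 = 64/0.0216 + 8 ≈ 2971.0 mm ≈ 2.97 m.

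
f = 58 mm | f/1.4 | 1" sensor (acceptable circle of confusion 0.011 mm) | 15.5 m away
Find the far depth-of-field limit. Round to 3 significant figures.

Hyperfocal distance H = f²/(N·c) + f = 58²/(1.4 × 0.011) + 58 = 3364/0.0154 + 58 ≈ 218499.6 mm ≈ 218.5 m.
Far limit Df = s·(H − f)/(H − s) = 15500 × (218499.6 − 58) / (218499.6 − 15500) = 15500 × 218441.6 / 202999.6 ≈ 16679 mm ≈ 16.7 m.

16.7 m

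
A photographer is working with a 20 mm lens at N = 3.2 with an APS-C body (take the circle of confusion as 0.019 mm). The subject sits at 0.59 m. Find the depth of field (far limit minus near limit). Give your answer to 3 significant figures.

Hyperfocal distance H = f²/(N·c) + f = 20²/(3.2 × 0.019) + 20 = 400/0.0608 + 20 ≈ 6598.9 mm ≈ 6.599 m.
Near limit Dn = s·(H − f)/(H + s − 2f) = 590 × (6598.9 − 20) / (6598.9 + 590 − 2 × 20) = 590 × 6578.9 / 7148.9 ≈ 542.96 mm.
Far limit Df = s·(H − f)/(H − s) = 590 × (6598.9 − 20) / (6598.9 − 590) = 590 × 6578.9 / 6008.9 ≈ 645.97 mm.
Depth of field = Df − Dn = 645.97 − 542.96 ≈ 103.01 mm.

103 mm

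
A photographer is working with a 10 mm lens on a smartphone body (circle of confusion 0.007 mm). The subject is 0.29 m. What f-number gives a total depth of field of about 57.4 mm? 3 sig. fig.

Write h = H − f = f²/(N·c). The thin-lens limits are Dn = s·h/(h + (s−f)) and Df = s·h/(h − (s−f)), so DoF = Df − Dn = 2·s·(s−f)·h / (h² − (s−f)²).
That is a quadratic in h: DoF·h² − 2·s·(s−f)·h − DoF·(s−f)² = 0 ⇒ h = (s−f)·(s + √(s² + DoF²)) / DoF = 280 × (290 + √(290² + 57.4²)) / 57.4 = 280 × (290 + 295.626) / 57.4 ≈ 2856.7 mm.
Then N = f²/(c·h) = 10² / (0.007 × 2856.7) = 100 / 19.997 ≈ 5.

f/5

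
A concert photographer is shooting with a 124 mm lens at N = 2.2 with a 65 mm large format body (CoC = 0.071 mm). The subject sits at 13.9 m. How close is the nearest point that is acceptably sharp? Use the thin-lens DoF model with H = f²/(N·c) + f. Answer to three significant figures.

12.2 m

Hyperfocal distance H = f²/(N·c) + f = 124²/(2.2 × 0.071) + 124 = 15376/0.1562 + 124 ≈ 98561.9 mm ≈ 98.56 m.
Near limit Dn = s·(H − f)/(H + s − 2f) = 13900 × (98561.9 − 124) / (98561.9 + 13900 − 2 × 124) = 13900 × 98437.9 / 112213.9 ≈ 12194 mm ≈ 12.2 m.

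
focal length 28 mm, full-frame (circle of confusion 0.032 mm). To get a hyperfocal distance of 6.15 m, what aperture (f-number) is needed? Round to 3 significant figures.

f/4

Rearrange H = f²/(N·c) + f for N: N = f² / ((H − f)·c).
N = 28² / ((6150 − 28) × 0.032) = 784 / 195.9 ≈ 4.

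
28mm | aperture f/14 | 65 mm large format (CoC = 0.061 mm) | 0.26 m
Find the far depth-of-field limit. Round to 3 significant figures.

Hyperfocal distance H = f²/(N·c) + f = 28²/(14 × 0.061) + 28 = 784/0.854 + 28 ≈ 946.0 mm ≈ 0.946 m.
Far limit Df = s·(H − f)/(H − s) = 260 × (946.0 − 28) / (946.0 − 260) = 260 × 918.0 / 686.0 ≈ 347.93 mm.

348 mm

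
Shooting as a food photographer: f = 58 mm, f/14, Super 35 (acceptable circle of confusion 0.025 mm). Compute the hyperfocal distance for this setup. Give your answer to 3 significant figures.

9.67 m

Hyperfocal distance H = f²/(N·c) + f = 58²/(14 × 0.025) + 58 = 3364/0.35 + 58 ≈ 9669.4 mm ≈ 9.67 m.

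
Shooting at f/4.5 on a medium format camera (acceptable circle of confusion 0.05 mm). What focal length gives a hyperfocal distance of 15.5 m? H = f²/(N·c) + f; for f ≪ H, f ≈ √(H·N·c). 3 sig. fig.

From H = f²/(N·c) + f, with f ≪ H: f ≈ √(H·N·c) = √(15500 × 4.5 × 0.05) = √3487.5 ≈ 59.06 mm.
Exact: f² + N·c·f − N·c·H = 0 ⇒ f = (−N·c + √((N·c)² + 4·N·c·H))/2 = (−0.225 + √13950)/2 ≈ 58.943 mm ≈ 58.9 mm.

58.9 mm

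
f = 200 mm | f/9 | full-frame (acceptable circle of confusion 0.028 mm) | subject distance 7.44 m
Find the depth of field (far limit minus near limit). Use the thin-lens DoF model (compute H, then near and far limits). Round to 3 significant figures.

Hyperfocal distance H = f²/(N·c) + f = 200²/(9 × 0.028) + 200 = 40000/0.252 + 200 ≈ 158930.2 mm ≈ 158.9 m.
Near limit Dn = s·(H − f)/(H + s − 2f) = 7440 × (158930.2 − 200) / (158930.2 + 7440 − 2 × 200) = 7440 × 158730.2 / 165970.2 ≈ 7115.45 mm.
Far limit Df = s·(H − f)/(H − s) = 7440 × (158930.2 − 200) / (158930.2 − 7440) = 7440 × 158730.2 / 151490.2 ≈ 7795.57 mm.
Depth of field = Df − Dn = 7795.57 − 7115.45 ≈ 680.12 mm ≈ 0.680 m.

0.680 m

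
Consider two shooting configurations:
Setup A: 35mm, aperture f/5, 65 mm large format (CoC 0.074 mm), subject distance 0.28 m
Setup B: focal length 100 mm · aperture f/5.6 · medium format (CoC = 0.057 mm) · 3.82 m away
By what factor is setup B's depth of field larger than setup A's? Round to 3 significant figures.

22.1

Setup A: H = 35²/(5×0.074) + 35 ≈ 3345.8 mm; DoF = Df − Dn = 302.376 − 260.708 ≈ 41.668 mm.
Setup B: H = 100²/(5.6×0.057) + 100 ≈ 31428.3 mm; DoF = Df − Dn = 4334.71 − 3414.55 ≈ 920.16 mm.
Ratio = 920.16 / 41.668 ≈ 22.1.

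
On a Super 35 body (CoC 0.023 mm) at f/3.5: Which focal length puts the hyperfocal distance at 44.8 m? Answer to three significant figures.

From H = f²/(N·c) + f, with f ≪ H: f ≈ √(H·N·c) = √(44800 × 3.5 × 0.023) = √3606.4 ≈ 60.05 mm.
Exact: f² + N·c·f − N·c·H = 0 ⇒ f = (−N·c + √((N·c)² + 4·N·c·H))/2 = (−0.0805 + √14426)/2 ≈ 60.013 mm ≈ 60.0 mm.

60.0 mm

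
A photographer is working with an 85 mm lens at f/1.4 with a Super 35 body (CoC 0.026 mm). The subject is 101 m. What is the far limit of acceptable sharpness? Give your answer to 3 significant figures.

Hyperfocal distance H = f²/(N·c) + f = 85²/(1.4 × 0.026) + 85 = 7225/0.0364 + 85 ≈ 198574.0 mm ≈ 198.6 m.
Far limit Df = s·(H − f)/(H − s) = 101000 × (198574.0 − 85) / (198574.0 − 101000) = 101000 × 198489.0 / 97574.0 ≈ 205458 mm ≈ 205 m.

205 m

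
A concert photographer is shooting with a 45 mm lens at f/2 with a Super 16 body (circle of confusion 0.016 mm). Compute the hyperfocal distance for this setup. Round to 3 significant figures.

Hyperfocal distance H = f²/(N·c) + f = 45²/(2 × 0.016) + 45 = 2025/0.032 + 45 ≈ 63326.2 mm ≈ 63.3 m.

63.3 m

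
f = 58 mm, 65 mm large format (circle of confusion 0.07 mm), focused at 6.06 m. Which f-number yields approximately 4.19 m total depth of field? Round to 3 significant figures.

f/2.50

Write h = H − f = f²/(N·c). The thin-lens limits are Dn = s·h/(h + (s−f)) and Df = s·h/(h − (s−f)), so DoF = Df − Dn = 2·s·(s−f)·h / (h² − (s−f)²).
That is a quadratic in h: DoF·h² − 2·s·(s−f)·h − DoF·(s−f)² = 0 ⇒ h = (s−f)·(s + √(s² + DoF²)) / DoF = 6002 × (6060 + √(6060² + 4190²)) / 4190 = 6002 × (6060 + 7367.48) / 4190 ≈ 19234 mm.
Then N = f²/(c·h) = 58² / (0.07 × 19234) = 3364 / 1346.4 ≈ 2.50.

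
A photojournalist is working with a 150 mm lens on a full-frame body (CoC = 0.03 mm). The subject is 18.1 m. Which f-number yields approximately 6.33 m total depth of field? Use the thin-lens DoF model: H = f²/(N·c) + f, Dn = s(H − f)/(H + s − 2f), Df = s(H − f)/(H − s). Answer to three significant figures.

f/7.10

Write h = H − f = f²/(N·c). The thin-lens limits are Dn = s·h/(h + (s−f)) and Df = s·h/(h − (s−f)), so DoF = Df − Dn = 2·s·(s−f)·h / (h² − (s−f)²).
That is a quadratic in h: DoF·h² − 2·s·(s−f)·h − DoF·(s−f)² = 0 ⇒ h = (s−f)·(s + √(s² + DoF²)) / DoF = 17950 × (18100 + √(18100² + 6330²)) / 6330 = 17950 × (18100 + 19175.0) / 6330 ≈ 105701 mm.
Then N = f²/(c·h) = 150² / (0.03 × 105701) = 22500 / 3171.0 ≈ 7.10.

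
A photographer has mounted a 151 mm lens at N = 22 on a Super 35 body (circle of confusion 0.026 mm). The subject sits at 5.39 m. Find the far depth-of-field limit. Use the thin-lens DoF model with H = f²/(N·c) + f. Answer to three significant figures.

Hyperfocal distance H = f²/(N·c) + f = 151²/(22 × 0.026) + 151 = 22801/0.572 + 151 ≈ 40012.9 mm ≈ 40.01 m.
Far limit Df = s·(H − f)/(H − s) = 5390 × (40012.9 − 151) / (40012.9 − 5390) = 5390 × 39861.9 / 34622.9 ≈ 6205.6 mm ≈ 6.21 m.

6.21 m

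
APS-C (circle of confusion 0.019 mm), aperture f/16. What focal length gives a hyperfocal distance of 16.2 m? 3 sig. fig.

From H = f²/(N·c) + f, with f ≪ H: f ≈ √(H·N·c) = √(16200 × 16 × 0.019) = √4924.8 ≈ 70.18 mm.
Exact: f² + N·c·f − N·c·H = 0 ⇒ f = (−N·c + √((N·c)² + 4·N·c·H))/2 = (−0.304 + √19699)/2 ≈ 70.025 mm ≈ 70.0 mm.

70.0 mm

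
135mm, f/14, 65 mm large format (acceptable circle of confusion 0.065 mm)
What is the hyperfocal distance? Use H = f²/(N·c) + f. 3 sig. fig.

20.2 m

Hyperfocal distance H = f²/(N·c) + f = 135²/(14 × 0.065) + 135 = 18225/0.91 + 135 ≈ 20162.5 mm ≈ 20.2 m.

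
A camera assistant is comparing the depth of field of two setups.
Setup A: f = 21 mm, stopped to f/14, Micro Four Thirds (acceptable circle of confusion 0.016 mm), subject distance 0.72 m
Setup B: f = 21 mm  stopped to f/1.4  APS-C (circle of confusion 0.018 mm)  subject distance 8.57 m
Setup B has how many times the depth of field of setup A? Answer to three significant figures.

Setup A: H = 21²/(14×0.016) + 21 ≈ 1989.8 mm; DoF = Df − Dn = 1116.36 − 531.35 ≈ 585.01 mm.
Setup B: H = 21²/(1.4×0.018) + 21 ≈ 17521.0 mm; DoF = Df − Dn = 16755 − 5757 ≈ 10998 mm.
Ratio = 10998 / 585.01 ≈ 18.8.

18.8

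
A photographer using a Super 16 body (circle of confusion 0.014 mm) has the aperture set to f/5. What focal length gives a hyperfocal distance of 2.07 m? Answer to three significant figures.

From H = f²/(N·c) + f, with f ≪ H: f ≈ √(H·N·c) = √(2070 × 5 × 0.014) = √144.90 ≈ 12.04 mm.
The +f correction barely moves this — solving exactly, f² + N·c·f − N·c·H = 0 ⇒ f = (−N·c + √((N·c)² + 4·N·c·H))/2 = (−0.07 + √579.60)/2 ≈ 12.002 mm, so f ≈ 12.0 mm.

12.0 mm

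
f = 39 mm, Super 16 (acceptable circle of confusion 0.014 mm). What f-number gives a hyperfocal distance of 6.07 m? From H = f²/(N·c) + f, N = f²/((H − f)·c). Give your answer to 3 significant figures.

f/18

Rearrange H = f²/(N·c) + f for N: N = f² / ((H − f)·c).
N = 39² / ((6070 − 39) × 0.014) = 1521 / 84.43 ≈ 18.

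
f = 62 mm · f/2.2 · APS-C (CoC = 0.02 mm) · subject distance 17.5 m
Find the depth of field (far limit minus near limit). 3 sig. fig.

7.28 m

Hyperfocal distance H = f²/(N·c) + f = 62²/(2.2 × 0.02) + 62 = 3844/0.044 + 62 ≈ 87425.6 mm ≈ 87.43 m.
Near limit Dn = s·(H − f)/(H + s − 2f) = 17500 × (87425.6 − 62) / (87425.6 + 17500 − 2 × 62) = 17500 × 87363.6 / 104801.6 ≈ 14588.2 mm.
Far limit Df = s·(H − f)/(H − s) = 17500 × (87425.6 − 62) / (87425.6 − 17500) = 17500 × 87363.6 / 69925.6 ≈ 21864.1 mm.
Depth of field = Df − Dn = 21864.1 − 14588.2 ≈ 7275.9 mm ≈ 7.28 m.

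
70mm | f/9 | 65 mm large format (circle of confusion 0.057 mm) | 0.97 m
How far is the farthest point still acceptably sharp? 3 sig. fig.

Hyperfocal distance H = f²/(N·c) + f = 70²/(9 × 0.057) + 70 = 4900/0.513 + 70 ≈ 9621.7 mm ≈ 9.622 m.
Far limit Df = s·(H − f)/(H − s) = 970 × (9621.7 − 70) / (9621.7 − 970) = 970 × 9551.7 / 8651.7 ≈ 1070.9 mm ≈ 1.07 m.

1.07 m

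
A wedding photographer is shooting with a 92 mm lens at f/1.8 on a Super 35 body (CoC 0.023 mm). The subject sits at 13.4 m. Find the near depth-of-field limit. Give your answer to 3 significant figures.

Hyperfocal distance H = f²/(N·c) + f = 92²/(1.8 × 0.023) + 92 = 8464/0.0414 + 92 ≈ 204536.4 mm ≈ 204.5 m.
Near limit Dn = s·(H − f)/(H + s − 2f) = 13400 × (204536.4 − 92) / (204536.4 + 13400 − 2 × 92) = 13400 × 204444.4 / 217752.4 ≈ 12581 mm ≈ 12.6 m.

12.6 m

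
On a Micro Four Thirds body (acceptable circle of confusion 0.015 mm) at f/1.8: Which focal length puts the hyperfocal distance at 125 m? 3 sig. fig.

From H = f²/(N·c) + f, with f ≪ H: f ≈ √(H·N·c) = √(125000 × 1.8 × 0.015) = √3375.0 ≈ 58.09 mm.
The +f correction barely moves this — solving exactly, f² + N·c·f − N·c·H = 0 ⇒ f = (−N·c + √((N·c)² + 4·N·c·H))/2 = (−0.027 + √13500)/2 ≈ 58.081 mm, so f ≈ 58.1 mm.

58.1 mm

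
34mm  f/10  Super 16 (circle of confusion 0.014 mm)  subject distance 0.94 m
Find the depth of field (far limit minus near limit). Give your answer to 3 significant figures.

Hyperfocal distance H = f²/(N·c) + f = 34²/(10 × 0.014) + 34 = 1156/0.14 + 34 ≈ 8291.1 mm ≈ 8.291 m.
Near limit Dn = s·(H − f)/(H + s − 2f) = 940 × (8291.1 − 34) / (8291.1 + 940 − 2 × 34) = 940 × 8257.1 / 9163.1 ≈ 847.06 mm.
Far limit Df = s·(H − f)/(H − s) = 940 × (8291.1 − 34) / (8291.1 − 940) = 940 × 8257.1 / 7351.1 ≈ 1055.85 mm.
Depth of field = Df − Dn = 1055.85 − 847.06 ≈ 208.79 mm.

209 mm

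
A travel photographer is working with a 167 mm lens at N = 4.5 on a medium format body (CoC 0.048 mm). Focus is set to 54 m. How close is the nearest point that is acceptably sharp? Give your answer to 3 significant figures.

Hyperfocal distance H = f²/(N·c) + f = 167²/(4.5 × 0.048) + 167 = 27889/0.216 + 167 ≈ 129282.7 mm ≈ 129.3 m.
Near limit Dn = s·(H − f)/(H + s − 2f) = 54000 × (129282.7 − 167) / (129282.7 + 54000 − 2 × 167) = 54000 × 129115.7 / 182948.7 ≈ 38110 mm ≈ 38.1 m.

38.1 m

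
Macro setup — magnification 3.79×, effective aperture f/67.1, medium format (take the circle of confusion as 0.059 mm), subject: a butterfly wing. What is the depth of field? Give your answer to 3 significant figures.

At magnification m, DoF ≈ 2·N_eff·c/m² = 2 × 67.1 × 0.059 / 3.79² = 7.918 / 14.36 ≈ 0.551 mm.

0.551 mm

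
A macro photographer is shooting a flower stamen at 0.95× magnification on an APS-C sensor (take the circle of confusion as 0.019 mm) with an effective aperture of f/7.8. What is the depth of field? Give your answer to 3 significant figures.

0.328 mm

At magnification m, DoF ≈ 2·N_eff·c/m² = 2 × 7.8 × 0.019 / 0.95² = 0.2964 / 0.9025 ≈ 0.328 mm.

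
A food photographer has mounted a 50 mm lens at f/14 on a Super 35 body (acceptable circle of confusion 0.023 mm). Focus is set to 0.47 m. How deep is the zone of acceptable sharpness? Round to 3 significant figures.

51.0 mm

Hyperfocal distance H = f²/(N·c) + f = 50²/(14 × 0.023) + 50 = 2500/0.322 + 50 ≈ 7814.0 mm ≈ 7.814 m.
Near limit Dn = s·(H − f)/(H + s − 2f) = 470 × (7814.0 − 50) / (7814.0 + 470 − 2 × 50) = 470 × 7764.0 / 8184.0 ≈ 445.880 mm.
Far limit Df = s·(H − f)/(H − s) = 470 × (7814.0 − 50) / (7814.0 − 470) = 470 × 7764.0 / 7344.0 ≈ 496.879 mm.
Depth of field = Df − Dn = 496.879 − 445.880 ≈ 50.999 mm.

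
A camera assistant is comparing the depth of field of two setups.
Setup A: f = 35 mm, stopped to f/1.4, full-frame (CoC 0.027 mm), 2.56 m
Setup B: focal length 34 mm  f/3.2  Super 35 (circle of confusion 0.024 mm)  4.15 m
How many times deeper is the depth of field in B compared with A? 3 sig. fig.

Setup A: H = 35²/(1.4×0.027) + 35 ≈ 32442.4 mm; DoF = Df − Dn = 2776.31 − 2374.96 ≈ 401.35 mm.
Setup B: H = 34²/(3.2×0.024) + 34 ≈ 15086.1 mm; DoF = Df − Dn = 5711.9 − 3258.9 ≈ 2453.0 mm.
Ratio = 2453.0 / 401.35 ≈ 6.11.

6.11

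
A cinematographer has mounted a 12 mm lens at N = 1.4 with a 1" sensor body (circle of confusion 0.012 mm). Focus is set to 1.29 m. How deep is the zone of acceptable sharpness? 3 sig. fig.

393 mm

Hyperfocal distance H = f²/(N·c) + f = 12²/(1.4 × 0.012) + 12 = 144/0.0168 + 12 ≈ 8583.4 mm ≈ 8.583 m.
Near limit Dn = s·(H − f)/(H + s − 2f) = 1290 × (8583.4 − 12) / (8583.4 + 1290 − 2 × 12) = 1290 × 8571.4 / 9849.4 ≈ 1122.62 mm.
Far limit Df = s·(H − f)/(H − s) = 1290 × (8583.4 − 12) / (8583.4 − 1290) = 1290 × 8571.4 / 7293.4 ≈ 1516.04 mm.
Depth of field = Df − Dn = 1516.04 − 1122.62 ≈ 393.42 mm.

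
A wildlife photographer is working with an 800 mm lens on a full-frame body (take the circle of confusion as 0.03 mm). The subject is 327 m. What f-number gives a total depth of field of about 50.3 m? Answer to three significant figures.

Write h = H − f = f²/(N·c). The thin-lens limits are Dn = s·h/(h + (s−f)) and Df = s·h/(h − (s−f)), so DoF = Df − Dn = 2·s·(s−f)·h / (h² − (s−f)²).
That is a quadratic in h: DoF·h² − 2·s·(s−f)·h − DoF·(s−f)² = 0 ⇒ h = (s−f)·(s + √(s² + DoF²)) / DoF = 326200 × (327000 + √(327000² + 50300²)) / 50300 = 326200 × (327000 + 330846) / 50300 ≈ 4266190 mm.
Then N = f²/(c·h) = 800² / (0.03 × 4266190) = 640000 / 127986 ≈ 5.

f/5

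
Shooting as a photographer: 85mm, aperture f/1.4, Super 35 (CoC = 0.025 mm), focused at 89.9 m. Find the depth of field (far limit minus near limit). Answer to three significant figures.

Hyperfocal distance H = f²/(N·c) + f = 85²/(1.4 × 0.025) + 85 = 7225/0.035 + 85 ≈ 206513.6 mm ≈ 206.5 m.
Near limit Dn = s·(H − f)/(H + s − 2f) = 89900 × (206513.6 − 85) / (206513.6 + 89900 − 2 × 85) = 89900 × 206428.6 / 296243.6 ≈ 62644 mm.
Far limit Df = s·(H − f)/(H − s) = 89900 × (206513.6 − 85) / (206513.6 − 89900) = 89900 × 206428.6 / 116613.6 ≈ 159140 mm.
Depth of field = Df − Dn = 159140 − 62644 ≈ 96496 mm ≈ 96.5 m.

96.5 m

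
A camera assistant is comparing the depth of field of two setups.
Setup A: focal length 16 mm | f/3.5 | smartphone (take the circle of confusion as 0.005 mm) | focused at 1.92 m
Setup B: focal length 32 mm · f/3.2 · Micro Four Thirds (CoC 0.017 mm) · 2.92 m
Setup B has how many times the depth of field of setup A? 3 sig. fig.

Setup A: H = 16²/(3.5×0.005) + 16 ≈ 14644.6 mm; DoF = Df − Dn = 2207.29 − 1698.88 ≈ 508.41 mm.
Setup B: H = 32²/(3.2×0.017) + 32 ≈ 18855.5 mm; DoF = Df − Dn = 3449.19 − 2531.59 ≈ 917.60 mm.
Ratio = 917.60 / 508.41 ≈ 1.80.

1.80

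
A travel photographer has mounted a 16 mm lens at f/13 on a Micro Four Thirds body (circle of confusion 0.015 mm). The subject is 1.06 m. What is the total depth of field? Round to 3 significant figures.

4.59 m

Hyperfocal distance H = f²/(N·c) + f = 16²/(13 × 0.015) + 16 = 256/0.195 + 16 ≈ 1328.8 mm ≈ 1.329 m.
Near limit Dn = s·(H − f)/(H + s − 2f) = 1060 × (1328.8 − 16) / (1328.8 + 1060 − 2 × 16) = 1060 × 1312.8 / 2356.8 ≈ 590.5 mm.
Far limit Df = s·(H − f)/(H − s) = 1060 × (1328.8 − 16) / (1328.8 − 1060) = 1060 × 1312.8 / 268.8 ≈ 5176.7 mm.
Depth of field = Df − Dn = 5176.7 − 590.5 ≈ 4586.2 mm ≈ 4.59 m.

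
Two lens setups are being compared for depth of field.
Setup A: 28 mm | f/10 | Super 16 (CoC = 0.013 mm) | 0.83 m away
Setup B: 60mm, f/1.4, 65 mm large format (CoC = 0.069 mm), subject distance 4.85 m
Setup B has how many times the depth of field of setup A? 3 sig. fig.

Setup A: H = 28²/(10×0.013) + 28 ≈ 6058.8 mm; DoF = Df − Dn = 957.31 − 732.58 ≈ 224.73 mm.
Setup B: H = 60²/(1.4×0.069) + 60 ≈ 37327.1 mm; DoF = Df − Dn = 5565.3 − 4297.6 ≈ 1267.7 mm.
Ratio = 1267.7 / 224.73 ≈ 5.64.

5.64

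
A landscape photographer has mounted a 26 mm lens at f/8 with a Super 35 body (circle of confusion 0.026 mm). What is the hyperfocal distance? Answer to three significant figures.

Hyperfocal distance H = f²/(N·c) + f = 26²/(8 × 0.026) + 26 = 676/0.208 + 26 ≈ 3276.0 mm ≈ 3.28 m.

3.28 m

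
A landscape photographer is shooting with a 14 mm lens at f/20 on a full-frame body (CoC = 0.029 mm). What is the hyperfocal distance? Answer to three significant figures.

352 mm

Hyperfocal distance H = f²/(N·c) + f = 14²/(20 × 0.029) + 14 = 196/0.58 + 14 ≈ 351.9 mm ≈ 0.352 m.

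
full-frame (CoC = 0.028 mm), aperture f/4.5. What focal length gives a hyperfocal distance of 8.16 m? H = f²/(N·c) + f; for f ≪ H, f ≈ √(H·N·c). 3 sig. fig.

From H = f²/(N·c) + f, with f ≪ H: f ≈ √(H·N·c) = √(8160 × 4.5 × 0.028) = √1028.2 ≈ 32.06 mm.
Exact: f² + N·c·f − N·c·H = 0 ⇒ f = (−N·c + √((N·c)² + 4·N·c·H))/2 = (−0.126 + √4112.7)/2 ≈ 32.002 mm ≈ 32.0 mm.

32.0 mm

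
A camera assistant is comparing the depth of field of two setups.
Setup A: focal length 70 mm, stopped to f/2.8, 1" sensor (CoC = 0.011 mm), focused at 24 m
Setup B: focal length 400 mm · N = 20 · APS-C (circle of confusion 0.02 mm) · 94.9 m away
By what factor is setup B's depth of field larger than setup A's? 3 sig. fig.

6.43

Setup A: H = 70²/(2.8×0.011) + 70 ≈ 159160.9 mm; DoF = Df − Dn = 28249.2 − 20862.0 ≈ 7387.2 mm.
Setup B: H = 400²/(20×0.02) + 400 ≈ 400400.0 mm; DoF = Df − Dn = 124255 − 76764 ≈ 47491 mm.
Ratio = 47491 / 7387.2 ≈ 6.43.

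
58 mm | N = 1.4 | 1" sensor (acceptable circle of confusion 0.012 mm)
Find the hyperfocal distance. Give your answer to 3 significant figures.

Hyperfocal distance H = f²/(N·c) + f = 58²/(1.4 × 0.012) + 58 = 3364/0.0168 + 58 ≈ 200296.1 mm ≈ 200 m.

200 m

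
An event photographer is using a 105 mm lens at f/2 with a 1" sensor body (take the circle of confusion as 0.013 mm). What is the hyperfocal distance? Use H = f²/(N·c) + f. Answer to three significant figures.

Hyperfocal distance H = f²/(N·c) + f = 105²/(2 × 0.013) + 105 = 11025/0.026 + 105 ≈ 424143.5 mm ≈ 424 m.

424 m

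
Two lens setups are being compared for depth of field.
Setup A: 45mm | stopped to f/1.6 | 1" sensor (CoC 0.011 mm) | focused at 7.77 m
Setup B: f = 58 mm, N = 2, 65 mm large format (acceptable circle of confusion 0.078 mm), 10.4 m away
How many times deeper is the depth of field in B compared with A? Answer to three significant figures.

12.4

Setup A: H = 45²/(1.6×0.011) + 45 ≈ 115101.8 mm; DoF = Df − Dn = 8329.2 − 7281.1 ≈ 1048.1 mm.
Setup B: H = 58²/(2×0.078) + 58 ≈ 21622.1 mm; DoF = Df − Dn = 19984 − 7029 ≈ 12955 mm.
Ratio = 12955 / 1048.1 ≈ 12.4.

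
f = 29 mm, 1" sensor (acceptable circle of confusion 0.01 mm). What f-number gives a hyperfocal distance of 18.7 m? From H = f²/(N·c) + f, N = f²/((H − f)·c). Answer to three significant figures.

f/4.50

Rearrange H = f²/(N·c) + f for N: N = f² / ((H − f)·c).
N = 29² / ((18700 − 29) × 0.01) = 841 / 186.7 ≈ 4.50.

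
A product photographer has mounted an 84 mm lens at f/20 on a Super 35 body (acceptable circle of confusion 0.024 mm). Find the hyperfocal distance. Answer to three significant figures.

14.8 m

Hyperfocal distance H = f²/(N·c) + f = 84²/(20 × 0.024) + 84 = 7056/0.48 + 84 ≈ 14784.0 mm ≈ 14.8 m.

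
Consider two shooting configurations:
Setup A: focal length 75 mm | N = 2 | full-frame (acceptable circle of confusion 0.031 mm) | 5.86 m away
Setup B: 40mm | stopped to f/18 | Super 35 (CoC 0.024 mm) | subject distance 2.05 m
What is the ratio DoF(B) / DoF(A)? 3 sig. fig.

4.20

Setup A: H = 75²/(2×0.031) + 75 ≈ 90800.8 mm; DoF = Df − Dn = 6259.10 − 5508.74 ≈ 750.36 mm.
Setup B: H = 40²/(18×0.024) + 40 ≈ 3743.7 mm; DoF = Df − Dn = 4482.8 − 1328.8 ≈ 3154.0 mm.
Ratio = 3154.0 / 750.36 ≈ 4.20.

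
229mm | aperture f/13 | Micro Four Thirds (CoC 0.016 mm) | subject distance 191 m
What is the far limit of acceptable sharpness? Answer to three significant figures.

Hyperfocal distance H = f²/(N·c) + f = 229²/(13 × 0.016) + 229 = 52441/0.208 + 229 ≈ 252349.2 mm ≈ 252.3 m.
Far limit Df = s·(H − f)/(H − s) = 191000 × (252349.2 − 229) / (252349.2 − 191000) = 191000 × 252120.2 / 61349.2 ≈ 784932 mm ≈ 785 m.

785 m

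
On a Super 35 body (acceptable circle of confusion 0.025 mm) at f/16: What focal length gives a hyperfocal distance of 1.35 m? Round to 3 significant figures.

From H = f²/(N·c) + f, with f ≪ H: f ≈ √(H·N·c) = √(1350 × 16 × 0.025) = √540.00 ≈ 23.24 mm.
Exact: f² + N·c·f − N·c·H = 0 ⇒ f = (−N·c + √((N·c)² + 4·N·c·H))/2 = (−0.4 + √2160.2)/2 ≈ 23.039 mm ≈ 23.0 mm.

23.0 mm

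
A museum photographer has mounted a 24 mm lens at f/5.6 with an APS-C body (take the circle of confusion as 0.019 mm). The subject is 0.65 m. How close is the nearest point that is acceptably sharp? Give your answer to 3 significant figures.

Hyperfocal distance H = f²/(N·c) + f = 24²/(5.6 × 0.019) + 24 = 576/0.1064 + 24 ≈ 5437.5 mm ≈ 5.438 m.
Near limit Dn = s·(H − f)/(H + s − 2f) = 650 × (5437.5 − 24) / (5437.5 + 650 − 2 × 24) = 650 × 5413.5 / 6039.5 ≈ 582.63 mm ≈ 0.583 m.

0.583 m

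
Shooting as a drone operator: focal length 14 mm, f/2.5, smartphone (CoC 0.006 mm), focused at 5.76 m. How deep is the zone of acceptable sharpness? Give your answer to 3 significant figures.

6.28 m

Hyperfocal distance H = f²/(N·c) + f = 14²/(2.5 × 0.006) + 14 = 196/0.015 + 14 ≈ 13080.7 mm ≈ 13.08 m.
Near limit Dn = s·(H − f)/(H + s − 2f) = 5760 × (13080.7 − 14) / (13080.7 + 5760 − 2 × 14) = 5760 × 13066.7 / 18812.7 ≈ 4000.7 mm.
Far limit Df = s·(H − f)/(H − s) = 5760 × (13080.7 − 14) / (13080.7 − 5760) = 5760 × 13066.7 / 7320.7 ≈ 10281.0 mm.
Depth of field = Df − Dn = 10281.0 − 4000.7 ≈ 6280.3 mm ≈ 6.28 m.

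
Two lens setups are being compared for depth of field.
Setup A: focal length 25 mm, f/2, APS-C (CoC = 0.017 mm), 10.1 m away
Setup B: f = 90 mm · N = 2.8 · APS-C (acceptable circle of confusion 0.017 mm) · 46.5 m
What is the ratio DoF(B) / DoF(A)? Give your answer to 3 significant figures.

1.73

Setup A: H = 25²/(2×0.017) + 25 ≈ 18407.4 mm; DoF = Df − Dn = 22349 − 6524 ≈ 15825 mm.
Setup B: H = 90²/(2.8×0.017) + 90 ≈ 170258.1 mm; DoF = Df − Dn = 63938 − 36536 ≈ 27402 mm.
Ratio = 27402 / 15825 ≈ 1.73.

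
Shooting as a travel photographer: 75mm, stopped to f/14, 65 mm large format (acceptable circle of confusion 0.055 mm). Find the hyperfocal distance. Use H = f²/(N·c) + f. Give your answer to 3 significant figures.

Hyperfocal distance H = f²/(N·c) + f = 75²/(14 × 0.055) + 75 = 5625/0.77 + 75 ≈ 7380.2 mm ≈ 7.38 m.

7.38 m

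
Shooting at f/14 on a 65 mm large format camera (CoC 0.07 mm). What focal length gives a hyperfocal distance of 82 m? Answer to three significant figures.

From H = f²/(N·c) + f, with f ≪ H: f ≈ √(H·N·c) = √(82000 × 14 × 0.07) = √80360 ≈ 283.5 mm.
Exact: f² + N·c·f − N·c·H = 0 ⇒ f = (−N·c + √((N·c)² + 4·N·c·H))/2 = (−0.98 + √321441)/2 ≈ 282.99 mm ≈ 283 mm.

283 mm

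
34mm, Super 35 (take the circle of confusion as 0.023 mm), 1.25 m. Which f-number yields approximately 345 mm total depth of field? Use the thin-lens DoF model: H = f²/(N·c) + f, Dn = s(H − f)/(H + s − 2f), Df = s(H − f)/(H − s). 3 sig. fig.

f/5.60

Write h = H − f = f²/(N·c). The thin-lens limits are Dn = s·h/(h + (s−f)) and Df = s·h/(h − (s−f)), so DoF = Df − Dn = 2·s·(s−f)·h / (h² − (s−f)²).
That is a quadratic in h: DoF·h² − 2·s·(s−f)·h − DoF·(s−f)² = 0 ⇒ h = (s−f)·(s + √(s² + DoF²)) / DoF = 1216 × (1250 + √(1250² + 345²)) / 345 = 1216 × (1250 + 1296.74) / 345 ≈ 8976.3 mm.
Then N = f²/(c·h) = 34² / (0.023 × 8976.3) = 1156 / 206.46 ≈ 5.60.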